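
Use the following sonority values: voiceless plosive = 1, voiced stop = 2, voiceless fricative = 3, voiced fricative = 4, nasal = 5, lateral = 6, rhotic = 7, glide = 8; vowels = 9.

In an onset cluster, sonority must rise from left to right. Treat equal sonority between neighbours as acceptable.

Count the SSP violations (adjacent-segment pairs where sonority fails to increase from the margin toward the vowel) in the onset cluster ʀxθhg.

2

/ʀ/ is a rhotic (sonority 7).
/x/ is a voiceless fricative (sonority 3).
/θ/ is a voiceless fricative (sonority 3).
/h/ is a voiceless fricative (sonority 3).
/g/ is a voiced stop (sonority 2).
/ʀ/→/x/: 7→3 (does not rise) — violation.
/x/→/θ/: 3→3 (plateau, allowed) — ok.
/θ/→/h/: 3→3 (plateau, allowed) — ok.
/h/→/g/: 3→2 (does not rise) — violation.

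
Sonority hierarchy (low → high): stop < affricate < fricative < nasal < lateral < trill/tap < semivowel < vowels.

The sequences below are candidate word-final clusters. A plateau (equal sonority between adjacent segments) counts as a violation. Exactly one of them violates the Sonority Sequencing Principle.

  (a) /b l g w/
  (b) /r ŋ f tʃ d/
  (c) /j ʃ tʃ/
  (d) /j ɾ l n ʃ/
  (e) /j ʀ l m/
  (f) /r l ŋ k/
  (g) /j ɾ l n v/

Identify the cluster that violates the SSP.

(a) sonority 1-5-1-7: ill-formed.
(b) sonority 6-4-3-2-1: well-formed.
(c) sonority 7-3-2: well-formed.
(d) sonority 7-6-5-4-3: well-formed.
(e) sonority 7-6-5-4: well-formed.
(f) sonority 6-5-4-1: well-formed.
(g) sonority 7-6-5-4-3: well-formed.

a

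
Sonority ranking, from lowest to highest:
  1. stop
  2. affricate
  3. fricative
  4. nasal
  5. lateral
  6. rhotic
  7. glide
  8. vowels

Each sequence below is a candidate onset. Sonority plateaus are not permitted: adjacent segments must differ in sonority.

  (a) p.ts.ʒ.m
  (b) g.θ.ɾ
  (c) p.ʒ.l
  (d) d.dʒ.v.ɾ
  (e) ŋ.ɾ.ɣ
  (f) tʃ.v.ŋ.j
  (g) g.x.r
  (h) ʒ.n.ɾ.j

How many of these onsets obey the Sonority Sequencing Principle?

7

(a) sonority 1-2-3-4: well-formed.
(b) sonority 1-3-6: well-formed.
(c) sonority 1-3-5: well-formed.
(d) sonority 1-2-3-6: well-formed.
(e) sonority 4-6-3: ill-formed.
(f) sonority 2-3-4-7: well-formed.
(g) sonority 1-3-6: well-formed.
(h) sonority 3-4-6-7: well-formed.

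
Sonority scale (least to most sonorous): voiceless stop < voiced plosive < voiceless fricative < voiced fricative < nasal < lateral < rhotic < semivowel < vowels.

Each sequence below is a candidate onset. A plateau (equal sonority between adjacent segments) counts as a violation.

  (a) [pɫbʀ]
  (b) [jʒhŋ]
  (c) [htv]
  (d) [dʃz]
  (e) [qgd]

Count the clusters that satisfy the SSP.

(a) 1-6-2-7 → violates
(b) 8-4-3-5 → violates
(c) 3-1-4 → violates
(d) 2-3-4 → obeys
(e) 1-2-2 → violates

1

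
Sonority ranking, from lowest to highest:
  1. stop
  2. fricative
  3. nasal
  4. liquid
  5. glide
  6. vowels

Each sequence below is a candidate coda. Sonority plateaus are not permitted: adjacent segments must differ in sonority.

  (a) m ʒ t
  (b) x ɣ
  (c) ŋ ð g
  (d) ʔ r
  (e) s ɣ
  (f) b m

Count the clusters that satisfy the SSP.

(a) m ʒ t: profile 3-2-1 — obeys.
(b) x ɣ: profile 2-2 — violates.
(c) ŋ ð g: profile 3-2-1 — obeys.
(d) ʔ r: profile 1-4 — violates.
(e) s ɣ: profile 2-2 — violates.
(f) b m: profile 1-3 — violates.

2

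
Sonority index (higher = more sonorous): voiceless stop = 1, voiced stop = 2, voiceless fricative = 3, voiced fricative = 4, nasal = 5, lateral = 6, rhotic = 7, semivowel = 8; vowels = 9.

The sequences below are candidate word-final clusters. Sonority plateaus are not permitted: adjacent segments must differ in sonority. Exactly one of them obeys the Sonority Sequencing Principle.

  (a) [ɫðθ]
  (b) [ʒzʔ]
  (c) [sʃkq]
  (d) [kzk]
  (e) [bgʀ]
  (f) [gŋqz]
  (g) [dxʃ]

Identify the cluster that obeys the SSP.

a

(a) [ɫðθ]: profile 6-4-3 — obeys.
(b) [ʒzʔ]: profile 4-4-1 — violates.
(c) [sʃkq]: profile 3-3-1-1 — violates.
(d) [kzk]: profile 1-4-1 — violates.
(e) [bgʀ]: profile 2-2-7 — violates.
(f) [gŋqz]: profile 2-5-1-4 — violates.
(g) [dxʃ]: profile 2-3-3 — violates.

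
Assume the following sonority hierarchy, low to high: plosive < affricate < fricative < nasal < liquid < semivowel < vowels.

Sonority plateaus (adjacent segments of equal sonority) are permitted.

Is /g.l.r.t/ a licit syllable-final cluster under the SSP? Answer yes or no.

no

/g/ is a plosive (sonority 1).
/l/ is a liquid (sonority 5).
/r/ is a liquid (sonority 5).
/t/ is a plosive (sonority 1).
The profile is 1-5-5-1. Between /g/ (1) and /l/ (5) sonority does not fall, so the cluster violates the SSP.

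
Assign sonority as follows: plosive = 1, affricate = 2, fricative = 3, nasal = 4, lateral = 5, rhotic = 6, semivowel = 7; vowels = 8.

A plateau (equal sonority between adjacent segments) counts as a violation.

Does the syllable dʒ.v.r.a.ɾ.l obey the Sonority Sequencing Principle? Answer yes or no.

Onset: /dʒ/ is an affricate (sonority 2), /v/ is a fricative (sonority 3), /r/ is a rhotic (sonority 6); then the nucleus /a/ (sonority 8).
Onset profile 2-3-6-8 — rises to the nucleus.
Coda: /ɾ/ is a rhotic (sonority 6), /l/ is a lateral (sonority 5).
Coda profile 8-6-5 — falls from the nucleus.

yes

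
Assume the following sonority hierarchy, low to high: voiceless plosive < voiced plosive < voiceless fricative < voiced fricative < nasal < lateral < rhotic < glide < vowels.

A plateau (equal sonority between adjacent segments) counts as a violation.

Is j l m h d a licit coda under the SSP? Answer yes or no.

/j/ — glide, sonority 8.
/l/ — lateral, sonority 6.
/m/ — nasal, sonority 5.
/h/ — voiceless fricative, sonority 3.
/d/ — voiced plosive, sonority 2.
The profile 8-6-5-3-2 strictly falls, so the coda satisfies the SSP.

yes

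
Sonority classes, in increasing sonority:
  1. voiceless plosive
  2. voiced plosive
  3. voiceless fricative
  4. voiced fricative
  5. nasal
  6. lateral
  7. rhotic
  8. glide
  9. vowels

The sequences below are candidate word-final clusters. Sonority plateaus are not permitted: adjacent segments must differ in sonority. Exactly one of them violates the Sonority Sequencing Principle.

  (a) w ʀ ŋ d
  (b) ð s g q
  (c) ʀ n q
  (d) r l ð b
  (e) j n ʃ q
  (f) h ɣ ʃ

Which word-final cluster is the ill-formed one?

(a) sonority 8-7-5-2: well-formed.
(b) sonority 4-3-2-1: well-formed.
(c) sonority 7-5-1: well-formed.
(d) sonority 7-6-4-2: well-formed.
(e) sonority 8-5-3-1: well-formed.
(f) sonority 3-4-3: ill-formed.

f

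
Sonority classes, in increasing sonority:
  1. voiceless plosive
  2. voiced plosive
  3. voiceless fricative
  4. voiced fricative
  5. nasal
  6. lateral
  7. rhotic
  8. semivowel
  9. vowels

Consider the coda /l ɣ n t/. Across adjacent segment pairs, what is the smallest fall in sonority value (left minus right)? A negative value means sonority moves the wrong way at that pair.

-1

/l/ is a lateral (sonority 6).
/ɣ/ is a voiced fricative (sonority 4).
/n/ is a nasal (sonority 5).
/t/ is a voiceless plosive (sonority 1).
/l/→/ɣ/: change +2.
/ɣ/→/n/: change -1.
/n/→/t/: change +4.
Minimum = -1.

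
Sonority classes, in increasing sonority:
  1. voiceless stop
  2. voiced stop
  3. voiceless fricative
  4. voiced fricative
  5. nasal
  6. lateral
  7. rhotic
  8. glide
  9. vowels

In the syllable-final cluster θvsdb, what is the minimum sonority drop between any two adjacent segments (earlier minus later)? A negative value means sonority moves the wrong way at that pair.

-1

/θ/: voiceless fricative = 3.
/v/: voiced fricative = 4.
/s/: voiceless fricative = 3.
/d/: voiced stop = 2.
/b/: voiced stop = 2.
/θ/→/v/: change -1.
/v/→/s/: change +1.
/s/→/d/: change +1.
/d/→/b/: change +0.
Minimum = -1.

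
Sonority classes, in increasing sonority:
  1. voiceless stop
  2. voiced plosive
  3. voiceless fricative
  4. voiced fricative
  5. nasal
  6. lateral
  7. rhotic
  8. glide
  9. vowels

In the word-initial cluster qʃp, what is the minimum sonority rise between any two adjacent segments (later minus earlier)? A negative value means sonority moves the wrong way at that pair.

/q/ is a voiceless stop (sonority 1).
/ʃ/ is a voiceless fricative (sonority 3).
/p/ is a voiceless stop (sonority 1).
/q/→/ʃ/: change +2.
/ʃ/→/p/: change -2.
Minimum = -2.

-2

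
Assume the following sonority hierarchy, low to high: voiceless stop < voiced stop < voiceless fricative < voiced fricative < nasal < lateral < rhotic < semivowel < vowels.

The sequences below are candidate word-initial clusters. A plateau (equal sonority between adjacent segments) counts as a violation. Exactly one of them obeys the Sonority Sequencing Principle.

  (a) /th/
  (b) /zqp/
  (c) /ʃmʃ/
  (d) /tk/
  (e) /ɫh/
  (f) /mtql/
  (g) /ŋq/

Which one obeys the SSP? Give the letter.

a

(a) 1-3 → obeys
(b) 4-1-1 → violates
(c) 3-5-3 → violates
(d) 1-1 → violates
(e) 6-3 → violates
(f) 5-1-1-6 → violates
(g) 5-1 → violates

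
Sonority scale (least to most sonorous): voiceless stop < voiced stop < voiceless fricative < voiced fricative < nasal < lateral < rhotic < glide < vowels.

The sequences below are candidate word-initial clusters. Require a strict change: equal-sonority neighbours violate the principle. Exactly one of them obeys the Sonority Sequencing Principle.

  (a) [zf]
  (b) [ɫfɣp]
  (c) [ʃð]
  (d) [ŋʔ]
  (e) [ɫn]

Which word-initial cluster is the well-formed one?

c

(a) 4-3 → violates
(b) 6-3-4-1 → violates
(c) 3-4 → obeys
(d) 5-1 → violates
(e) 6-5 → violates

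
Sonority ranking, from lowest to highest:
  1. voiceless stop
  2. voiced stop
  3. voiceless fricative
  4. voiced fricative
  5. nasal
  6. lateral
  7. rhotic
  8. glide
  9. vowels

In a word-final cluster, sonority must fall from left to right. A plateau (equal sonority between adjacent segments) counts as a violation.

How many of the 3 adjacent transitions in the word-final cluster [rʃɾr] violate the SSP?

2

/r/: rhotic = 7.
/ʃ/: voiceless fricative = 3.
/ɾ/: rhotic = 7.
/r/: rhotic = 7.
/r/→/ʃ/: 7→3 (falls) — ok.
/ʃ/→/ɾ/: 3→7 (does not fall) — violation.
/ɾ/→/r/: 7→7 (plateau) — violation.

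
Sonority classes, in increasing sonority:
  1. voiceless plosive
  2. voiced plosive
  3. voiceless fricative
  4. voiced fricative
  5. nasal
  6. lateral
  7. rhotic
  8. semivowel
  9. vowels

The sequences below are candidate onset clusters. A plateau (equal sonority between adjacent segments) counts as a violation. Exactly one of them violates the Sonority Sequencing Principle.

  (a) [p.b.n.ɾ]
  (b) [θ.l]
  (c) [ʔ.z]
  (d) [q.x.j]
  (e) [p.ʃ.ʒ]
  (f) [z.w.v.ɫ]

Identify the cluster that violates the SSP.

f

(a) 1-2-5-7 → obeys
(b) 3-6 → obeys
(c) 1-4 → obeys
(d) 1-3-8 → obeys
(e) 1-3-4 → obeys
(f) 4-8-4-6 → violates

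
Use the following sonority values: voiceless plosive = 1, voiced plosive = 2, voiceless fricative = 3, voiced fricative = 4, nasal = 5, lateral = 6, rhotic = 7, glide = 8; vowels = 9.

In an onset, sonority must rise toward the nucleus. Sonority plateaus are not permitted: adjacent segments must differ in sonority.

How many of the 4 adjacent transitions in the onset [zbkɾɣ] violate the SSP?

3

/z/ is a voiced fricative (sonority 4).
/b/ is a voiced plosive (sonority 2).
/k/ is a voiceless plosive (sonority 1).
/ɾ/ is a rhotic (sonority 7).
/ɣ/ is a voiced fricative (sonority 4).
/z/→/b/: 4→2 (does not rise) — violation.
/b/→/k/: 2→1 (does not rise) — violation.
/k/→/ɾ/: 1→7 (rises) — ok.
/ɾ/→/ɣ/: 7→4 (does not rise) — violation.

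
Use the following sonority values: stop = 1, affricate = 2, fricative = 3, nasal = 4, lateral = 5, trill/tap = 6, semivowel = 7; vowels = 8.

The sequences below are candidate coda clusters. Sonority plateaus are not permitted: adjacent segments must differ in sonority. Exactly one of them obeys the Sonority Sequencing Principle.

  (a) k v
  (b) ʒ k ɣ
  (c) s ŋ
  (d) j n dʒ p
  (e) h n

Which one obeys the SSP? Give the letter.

(a) sonority 1-3: ill-formed.
(b) sonority 3-1-3: ill-formed.
(c) sonority 3-4: ill-formed.
(d) sonority 7-4-2-1: well-formed.
(e) sonority 3-4: ill-formed.

d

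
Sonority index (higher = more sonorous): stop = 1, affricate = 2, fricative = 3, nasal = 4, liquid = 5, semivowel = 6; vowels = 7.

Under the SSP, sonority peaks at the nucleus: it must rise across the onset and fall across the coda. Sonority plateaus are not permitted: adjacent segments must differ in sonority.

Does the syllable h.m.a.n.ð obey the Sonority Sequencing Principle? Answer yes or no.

yes

Onset: /h/ is a fricative (sonority 3), /m/ is a nasal (sonority 4); then the nucleus /a/ (sonority 7).
Onset profile 3-4-7 — rises to the nucleus.
Coda: /n/ is a nasal (sonority 4), /ð/ is a fricative (sonority 3).
Coda profile 7-4-3 — falls from the nucleus.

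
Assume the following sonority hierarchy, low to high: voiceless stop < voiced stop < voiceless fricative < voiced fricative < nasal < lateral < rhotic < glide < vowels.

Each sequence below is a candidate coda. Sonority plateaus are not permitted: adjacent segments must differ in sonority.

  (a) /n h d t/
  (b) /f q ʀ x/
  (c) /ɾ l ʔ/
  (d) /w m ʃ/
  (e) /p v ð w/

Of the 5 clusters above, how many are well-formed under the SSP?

3

(a) sonority 5-3-2-1: well-formed.
(b) sonority 3-1-7-3: ill-formed.
(c) sonority 7-6-1: well-formed.
(d) sonority 8-5-3: well-formed.
(e) sonority 1-4-4-8: ill-formed.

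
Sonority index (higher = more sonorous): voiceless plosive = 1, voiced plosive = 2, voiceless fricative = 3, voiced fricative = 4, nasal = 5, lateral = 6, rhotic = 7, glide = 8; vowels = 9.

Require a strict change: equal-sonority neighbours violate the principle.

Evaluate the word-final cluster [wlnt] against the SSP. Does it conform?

/w/: glide = 8.
/l/: lateral = 6.
/n/: nasal = 5.
/t/: voiceless plosive = 1.
The profile 8-6-5-1 strictly falls, so the word-final cluster satisfies the SSP.

yes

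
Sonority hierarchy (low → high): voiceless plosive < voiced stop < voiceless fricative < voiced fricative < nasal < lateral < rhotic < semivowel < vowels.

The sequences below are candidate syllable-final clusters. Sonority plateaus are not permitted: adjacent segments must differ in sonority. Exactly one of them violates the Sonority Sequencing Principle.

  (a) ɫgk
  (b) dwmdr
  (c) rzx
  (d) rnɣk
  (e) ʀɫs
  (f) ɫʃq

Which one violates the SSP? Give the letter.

(a) 6-2-1 → obeys
(b) 2-8-5-2-7 → violates
(c) 7-4-3 → obeys
(d) 7-5-4-1 → obeys
(e) 7-6-3 → obeys
(f) 6-3-1 → obeys

b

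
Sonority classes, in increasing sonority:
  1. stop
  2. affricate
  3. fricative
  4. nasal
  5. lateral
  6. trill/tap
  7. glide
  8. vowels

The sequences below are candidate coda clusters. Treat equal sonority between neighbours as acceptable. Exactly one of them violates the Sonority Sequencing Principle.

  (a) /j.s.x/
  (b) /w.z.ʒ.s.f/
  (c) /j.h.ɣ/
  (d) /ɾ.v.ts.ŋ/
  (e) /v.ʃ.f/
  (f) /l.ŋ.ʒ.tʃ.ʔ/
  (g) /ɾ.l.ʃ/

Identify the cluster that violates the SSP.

d

(a) /j.s.x/: profile 7-3-3 — obeys.
(b) /w.z.ʒ.s.f/: profile 7-3-3-3-3 — obeys.
(c) /j.h.ɣ/: profile 7-3-3 — obeys.
(d) /ɾ.v.ts.ŋ/: profile 6-3-2-4 — violates.
(e) /v.ʃ.f/: profile 3-3-3 — obeys.
(f) /l.ŋ.ʒ.tʃ.ʔ/: profile 5-4-3-2-1 — obeys.
(g) /ɾ.l.ʃ/: profile 6-5-3 — obeys.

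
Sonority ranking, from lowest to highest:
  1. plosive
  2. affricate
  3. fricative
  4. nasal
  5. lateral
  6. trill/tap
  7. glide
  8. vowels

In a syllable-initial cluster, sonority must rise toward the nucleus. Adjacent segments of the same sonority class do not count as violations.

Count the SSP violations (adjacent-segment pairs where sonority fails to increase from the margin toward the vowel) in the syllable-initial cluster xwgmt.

2

/x/ is a fricative (sonority 3).
/w/ is a glide (sonority 7).
/g/ is a plosive (sonority 1).
/m/ is a nasal (sonority 4).
/t/ is a plosive (sonority 1).
/x/→/w/: 3→7 (rises) — ok.
/w/→/g/: 7→1 (does not rise) — violation.
/g/→/m/: 1→4 (rises) — ok.
/m/→/t/: 4→1 (does not rise) — violation.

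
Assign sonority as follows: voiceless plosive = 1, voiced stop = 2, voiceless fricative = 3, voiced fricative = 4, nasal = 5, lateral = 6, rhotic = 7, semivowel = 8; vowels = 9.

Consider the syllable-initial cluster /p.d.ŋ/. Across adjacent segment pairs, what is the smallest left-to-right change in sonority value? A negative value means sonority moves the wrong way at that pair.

/p/ is a voiceless plosive (sonority 1).
/d/ is a voiced stop (sonority 2).
/ŋ/ is a nasal (sonority 5).
/p/→/d/: change +1.
/d/→/ŋ/: change +3.
Minimum = 1.

1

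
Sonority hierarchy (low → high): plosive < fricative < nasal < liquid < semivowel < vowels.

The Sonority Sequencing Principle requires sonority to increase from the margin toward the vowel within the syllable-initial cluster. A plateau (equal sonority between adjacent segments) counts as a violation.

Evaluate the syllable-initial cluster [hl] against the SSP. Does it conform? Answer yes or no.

/h/: fricative = 2.
/l/: liquid = 4.
The profile 2-4 strictly rises, so the syllable-initial cluster satisfies the SSP.

yes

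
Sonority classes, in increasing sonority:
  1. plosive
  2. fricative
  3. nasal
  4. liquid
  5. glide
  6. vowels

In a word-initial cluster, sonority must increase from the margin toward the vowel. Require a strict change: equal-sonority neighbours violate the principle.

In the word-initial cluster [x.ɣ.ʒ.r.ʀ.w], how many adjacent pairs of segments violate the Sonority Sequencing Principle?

3

/x/: fricative = 2.
/ɣ/: fricative = 2.
/ʒ/: fricative = 2.
/r/: liquid = 4.
/ʀ/: liquid = 4.
/w/: glide = 5.
/x/→/ɣ/: 2→2 (plateau) — violation.
/ɣ/→/ʒ/: 2→2 (plateau) — violation.
/ʒ/→/r/: 2→4 (rises) — ok.
/r/→/ʀ/: 4→4 (plateau) — violation.
/ʀ/→/w/: 4→5 (rises) — ok.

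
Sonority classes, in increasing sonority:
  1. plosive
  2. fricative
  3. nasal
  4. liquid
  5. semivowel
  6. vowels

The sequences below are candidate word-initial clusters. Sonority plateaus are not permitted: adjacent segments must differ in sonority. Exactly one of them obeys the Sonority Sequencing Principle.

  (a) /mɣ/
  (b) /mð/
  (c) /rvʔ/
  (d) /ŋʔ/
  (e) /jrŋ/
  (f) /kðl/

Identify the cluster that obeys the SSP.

(a) sonority 3-2: ill-formed.
(b) sonority 3-2: ill-formed.
(c) sonority 4-2-1: ill-formed.
(d) sonority 3-1: ill-formed.
(e) sonority 5-4-3: ill-formed.
(f) sonority 1-2-4: well-formed.

f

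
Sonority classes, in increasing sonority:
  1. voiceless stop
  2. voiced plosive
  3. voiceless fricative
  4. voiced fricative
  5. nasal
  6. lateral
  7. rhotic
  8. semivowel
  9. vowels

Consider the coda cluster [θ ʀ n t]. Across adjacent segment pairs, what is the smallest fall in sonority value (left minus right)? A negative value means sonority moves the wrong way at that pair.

-4

/θ/: voiceless fricative = 3.
/ʀ/: rhotic = 7.
/n/: nasal = 5.
/t/: voiceless stop = 1.
/θ/→/ʀ/: change -4.
/ʀ/→/n/: change +2.
/n/→/t/: change +4.
Minimum = -4.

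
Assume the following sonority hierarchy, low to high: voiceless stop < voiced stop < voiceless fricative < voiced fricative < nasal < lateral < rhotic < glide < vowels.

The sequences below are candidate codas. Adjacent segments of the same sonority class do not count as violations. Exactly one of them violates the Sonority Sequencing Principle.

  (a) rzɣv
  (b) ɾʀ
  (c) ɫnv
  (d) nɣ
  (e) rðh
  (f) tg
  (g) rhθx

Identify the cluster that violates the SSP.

f

(a) sonority 7-4-4-4: well-formed.
(b) sonority 7-7: well-formed.
(c) sonority 6-5-4: well-formed.
(d) sonority 5-4: well-formed.
(e) sonority 7-4-3: well-formed.
(f) sonority 1-2: ill-formed.
(g) sonority 7-3-3-3: well-formed.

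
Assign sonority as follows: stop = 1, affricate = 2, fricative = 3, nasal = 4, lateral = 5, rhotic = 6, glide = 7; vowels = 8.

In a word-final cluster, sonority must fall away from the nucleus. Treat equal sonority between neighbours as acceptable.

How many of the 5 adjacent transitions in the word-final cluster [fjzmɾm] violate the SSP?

3

/f/ — fricative, sonority 3.
/j/ — glide, sonority 7.
/z/ — fricative, sonority 3.
/m/ — nasal, sonority 4.
/ɾ/ — rhotic, sonority 6.
/m/ — nasal, sonority 4.
/f/→/j/: 3→7 (does not fall) — violation.
/j/→/z/: 7→3 (falls) — ok.
/z/→/m/: 3→4 (does not fall) — violation.
/m/→/ɾ/: 4→6 (does not fall) — violation.
/ɾ/→/m/: 6→4 (falls) — ok.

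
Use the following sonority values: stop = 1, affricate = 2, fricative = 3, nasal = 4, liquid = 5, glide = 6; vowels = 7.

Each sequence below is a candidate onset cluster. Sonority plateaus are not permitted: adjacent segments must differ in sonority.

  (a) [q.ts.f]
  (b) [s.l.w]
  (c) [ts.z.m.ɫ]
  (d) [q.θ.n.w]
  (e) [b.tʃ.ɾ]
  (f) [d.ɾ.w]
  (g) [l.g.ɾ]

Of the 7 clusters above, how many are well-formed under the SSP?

6

(a) 1-2-3 → obeys
(b) 3-5-6 → obeys
(c) 2-3-4-5 → obeys
(d) 1-3-4-6 → obeys
(e) 1-2-5 → obeys
(f) 1-5-6 → obeys
(g) 5-1-5 → violates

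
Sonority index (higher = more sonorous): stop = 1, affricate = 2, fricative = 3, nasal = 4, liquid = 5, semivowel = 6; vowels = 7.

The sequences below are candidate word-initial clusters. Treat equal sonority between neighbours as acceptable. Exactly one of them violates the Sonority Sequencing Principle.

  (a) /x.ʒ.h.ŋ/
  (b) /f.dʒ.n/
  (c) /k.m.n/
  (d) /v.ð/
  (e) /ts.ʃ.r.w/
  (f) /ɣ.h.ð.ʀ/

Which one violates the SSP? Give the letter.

(a) 3-3-3-4 → obeys
(b) 3-2-4 → violates
(c) 1-4-4 → obeys
(d) 3-3 → obeys
(e) 2-3-5-6 → obeys
(f) 3-3-3-5 → obeys

b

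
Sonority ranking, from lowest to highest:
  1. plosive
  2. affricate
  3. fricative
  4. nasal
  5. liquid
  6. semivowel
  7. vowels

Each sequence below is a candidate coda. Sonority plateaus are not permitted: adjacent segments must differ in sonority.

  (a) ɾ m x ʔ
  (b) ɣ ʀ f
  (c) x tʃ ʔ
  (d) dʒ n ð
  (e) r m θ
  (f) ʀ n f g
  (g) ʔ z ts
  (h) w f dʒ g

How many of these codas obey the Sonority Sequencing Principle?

(a) sonority 5-4-3-1: well-formed.
(b) sonority 3-5-3: ill-formed.
(c) sonority 3-2-1: well-formed.
(d) sonority 2-4-3: ill-formed.
(e) sonority 5-4-3: well-formed.
(f) sonority 5-4-3-1: well-formed.
(g) sonority 1-3-2: ill-formed.
(h) sonority 6-3-2-1: well-formed.

5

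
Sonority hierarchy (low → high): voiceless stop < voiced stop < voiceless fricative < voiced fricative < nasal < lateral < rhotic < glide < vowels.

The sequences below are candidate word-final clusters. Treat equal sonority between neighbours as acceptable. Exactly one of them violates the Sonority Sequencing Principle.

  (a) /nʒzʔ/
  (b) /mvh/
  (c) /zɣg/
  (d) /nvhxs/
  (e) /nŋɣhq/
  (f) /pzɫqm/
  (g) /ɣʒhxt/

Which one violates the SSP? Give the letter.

f

(a) /nʒzʔ/: profile 5-4-4-1 — obeys.
(b) /mvh/: profile 5-4-3 — obeys.
(c) /zɣg/: profile 4-4-2 — obeys.
(d) /nvhxs/: profile 5-4-3-3-3 — obeys.
(e) /nŋɣhq/: profile 5-5-4-3-1 — obeys.
(f) /pzɫqm/: profile 1-4-6-1-5 — violates.
(g) /ɣʒhxt/: profile 4-4-3-3-1 — obeys.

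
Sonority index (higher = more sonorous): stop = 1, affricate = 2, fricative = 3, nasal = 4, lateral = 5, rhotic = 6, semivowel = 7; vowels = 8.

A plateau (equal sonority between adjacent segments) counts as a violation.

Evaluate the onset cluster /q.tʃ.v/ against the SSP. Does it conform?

/q/ — stop, sonority 1.
/tʃ/ — affricate, sonority 2.
/v/ — fricative, sonority 3.
The profile 1-2-3 strictly rises, so the onset cluster satisfies the SSP.

yes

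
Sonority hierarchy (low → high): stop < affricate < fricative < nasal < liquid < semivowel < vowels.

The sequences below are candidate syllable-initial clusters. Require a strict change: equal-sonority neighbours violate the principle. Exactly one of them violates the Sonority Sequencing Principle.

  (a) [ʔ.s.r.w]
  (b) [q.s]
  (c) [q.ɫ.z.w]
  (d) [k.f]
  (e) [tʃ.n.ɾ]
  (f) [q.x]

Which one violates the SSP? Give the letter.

(a) sonority 1-3-5-6: well-formed.
(b) sonority 1-3: well-formed.
(c) sonority 1-5-3-6: ill-formed.
(d) sonority 1-3: well-formed.
(e) sonority 2-4-5: well-formed.
(f) sonority 1-3: well-formed.

c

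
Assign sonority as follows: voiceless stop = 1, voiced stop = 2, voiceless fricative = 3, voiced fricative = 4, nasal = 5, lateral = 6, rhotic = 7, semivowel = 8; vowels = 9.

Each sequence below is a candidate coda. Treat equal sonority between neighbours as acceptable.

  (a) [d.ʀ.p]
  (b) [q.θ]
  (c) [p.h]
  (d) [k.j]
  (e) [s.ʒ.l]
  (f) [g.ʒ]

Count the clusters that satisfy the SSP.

(a) sonority 2-7-1: ill-formed.
(b) sonority 1-3: ill-formed.
(c) sonority 1-3: ill-formed.
(d) sonority 1-8: ill-formed.
(e) sonority 3-4-6: ill-formed.
(f) sonority 2-4: ill-formed.

0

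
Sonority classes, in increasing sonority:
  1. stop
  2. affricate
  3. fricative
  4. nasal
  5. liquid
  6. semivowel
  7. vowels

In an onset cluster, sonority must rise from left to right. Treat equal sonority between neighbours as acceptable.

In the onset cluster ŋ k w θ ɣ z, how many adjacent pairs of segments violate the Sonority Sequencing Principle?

2

/ŋ/ is a nasal (sonority 4).
/k/ is a stop (sonority 1).
/w/ is a semivowel (sonority 6).
/θ/ is a fricative (sonority 3).
/ɣ/ is a fricative (sonority 3).
/z/ is a fricative (sonority 3).
/ŋ/→/k/: 4→1 (does not rise) — violation.
/k/→/w/: 1→6 (rises) — ok.
/w/→/θ/: 6→3 (does not rise) — violation.
/θ/→/ɣ/: 3→3 (plateau, allowed) — ok.
/ɣ/→/z/: 3→3 (plateau, allowed) — ok.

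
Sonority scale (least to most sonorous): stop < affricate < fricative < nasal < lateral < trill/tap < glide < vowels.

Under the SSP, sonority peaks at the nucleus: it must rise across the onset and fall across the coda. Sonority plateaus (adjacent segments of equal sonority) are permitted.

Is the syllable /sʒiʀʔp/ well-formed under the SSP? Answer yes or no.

yes

Onset: /s/ is a fricative (sonority 3), /ʒ/ is a fricative (sonority 3); then the nucleus /i/ (sonority 8).
Onset profile 3-3-8 — rises to the nucleus.
Coda: /ʀ/ is a trill/tap (sonority 6), /ʔ/ is a stop (sonority 1), /p/ is a stop (sonority 1).
Coda profile 8-6-1-1 — falls from the nucleus.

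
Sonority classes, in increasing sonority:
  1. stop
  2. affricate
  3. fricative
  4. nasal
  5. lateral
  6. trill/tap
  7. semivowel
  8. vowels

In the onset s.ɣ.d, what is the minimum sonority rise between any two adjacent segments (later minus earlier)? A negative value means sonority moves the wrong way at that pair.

-2

/s/ — fricative, sonority 3.
/ɣ/ — fricative, sonority 3.
/d/ — stop, sonority 1.
/s/→/ɣ/: change +0.
/ɣ/→/d/: change -2.
Minimum = -2.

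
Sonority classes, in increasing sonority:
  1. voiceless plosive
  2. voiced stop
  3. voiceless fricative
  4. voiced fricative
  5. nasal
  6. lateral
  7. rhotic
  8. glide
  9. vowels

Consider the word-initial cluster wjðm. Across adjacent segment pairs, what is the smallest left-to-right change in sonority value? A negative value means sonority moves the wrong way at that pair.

/w/: glide = 8.
/j/: glide = 8.
/ð/: voiced fricative = 4.
/m/: nasal = 5.
/w/→/j/: change +0.
/j/→/ð/: change -4.
/ð/→/m/: change +1.
Minimum = -4.

-4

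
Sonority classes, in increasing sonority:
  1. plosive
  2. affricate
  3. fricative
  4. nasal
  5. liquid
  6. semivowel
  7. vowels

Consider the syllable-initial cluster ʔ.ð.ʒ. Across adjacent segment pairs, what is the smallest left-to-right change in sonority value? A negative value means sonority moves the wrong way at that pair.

0

/ʔ/ — plosive, sonority 1.
/ð/ — fricative, sonority 3.
/ʒ/ — fricative, sonority 3.
/ʔ/→/ð/: change +2.
/ð/→/ʒ/: change +0.
Minimum = 0.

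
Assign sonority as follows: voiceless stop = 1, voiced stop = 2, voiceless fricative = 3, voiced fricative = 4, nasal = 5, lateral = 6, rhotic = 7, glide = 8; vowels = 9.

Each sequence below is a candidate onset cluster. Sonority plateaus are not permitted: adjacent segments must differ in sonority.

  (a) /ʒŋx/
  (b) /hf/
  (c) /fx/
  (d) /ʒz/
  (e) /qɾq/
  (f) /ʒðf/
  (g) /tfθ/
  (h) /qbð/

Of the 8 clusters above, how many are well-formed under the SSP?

1

(a) 4-5-3 → violates
(b) 3-3 → violates
(c) 3-3 → violates
(d) 4-4 → violates
(e) 1-7-1 → violates
(f) 4-4-3 → violates
(g) 1-3-3 → violates
(h) 1-2-4 → obeys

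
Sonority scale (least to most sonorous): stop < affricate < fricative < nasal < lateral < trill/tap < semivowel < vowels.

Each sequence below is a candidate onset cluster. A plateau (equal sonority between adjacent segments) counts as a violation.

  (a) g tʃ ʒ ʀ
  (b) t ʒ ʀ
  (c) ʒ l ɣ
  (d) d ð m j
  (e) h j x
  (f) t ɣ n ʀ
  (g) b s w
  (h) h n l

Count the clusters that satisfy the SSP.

(a) g tʃ ʒ ʀ: profile 1-2-3-6 — obeys.
(b) t ʒ ʀ: profile 1-3-6 — obeys.
(c) ʒ l ɣ: profile 3-5-3 — violates.
(d) d ð m j: profile 1-3-4-7 — obeys.
(e) h j x: profile 3-7-3 — violates.
(f) t ɣ n ʀ: profile 1-3-4-6 — obeys.
(g) b s w: profile 1-3-7 — obeys.
(h) h n l: profile 3-4-5 — obeys.

6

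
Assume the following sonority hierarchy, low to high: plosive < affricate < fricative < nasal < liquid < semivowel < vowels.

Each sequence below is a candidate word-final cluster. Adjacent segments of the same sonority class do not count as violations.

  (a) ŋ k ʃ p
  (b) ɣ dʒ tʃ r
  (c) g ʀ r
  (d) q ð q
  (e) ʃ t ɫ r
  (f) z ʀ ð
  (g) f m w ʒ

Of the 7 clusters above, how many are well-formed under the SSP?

(a) 4-1-3-1 → violates
(b) 3-2-2-5 → violates
(c) 1-5-5 → violates
(d) 1-3-1 → violates
(e) 3-1-5-5 → violates
(f) 3-5-3 → violates
(g) 3-4-6-3 → violates

0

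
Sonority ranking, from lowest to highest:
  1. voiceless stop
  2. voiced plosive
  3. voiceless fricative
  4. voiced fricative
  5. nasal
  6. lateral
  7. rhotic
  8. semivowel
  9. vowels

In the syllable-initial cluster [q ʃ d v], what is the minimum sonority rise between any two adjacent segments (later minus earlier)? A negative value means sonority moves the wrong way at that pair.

/q/ — voiceless stop, sonority 1.
/ʃ/ — voiceless fricative, sonority 3.
/d/ — voiced plosive, sonority 2.
/v/ — voiced fricative, sonority 4.
/q/→/ʃ/: change +2.
/ʃ/→/d/: change -1.
/d/→/v/: change +2.
Minimum = -1.

-1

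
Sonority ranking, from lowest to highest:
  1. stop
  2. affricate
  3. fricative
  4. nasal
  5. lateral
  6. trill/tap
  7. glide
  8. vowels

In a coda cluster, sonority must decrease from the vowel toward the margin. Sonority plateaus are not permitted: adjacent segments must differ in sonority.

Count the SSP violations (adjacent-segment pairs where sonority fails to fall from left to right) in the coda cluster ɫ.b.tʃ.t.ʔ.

2

/ɫ/ — lateral, sonority 5.
/b/ — stop, sonority 1.
/tʃ/ — affricate, sonority 2.
/t/ — stop, sonority 1.
/ʔ/ — stop, sonority 1.
/ɫ/→/b/: 5→1 (falls) — ok.
/b/→/tʃ/: 1→2 (does not fall) — violation.
/tʃ/→/t/: 2→1 (falls) — ok.
/t/→/ʔ/: 1→1 (plateau) — violation.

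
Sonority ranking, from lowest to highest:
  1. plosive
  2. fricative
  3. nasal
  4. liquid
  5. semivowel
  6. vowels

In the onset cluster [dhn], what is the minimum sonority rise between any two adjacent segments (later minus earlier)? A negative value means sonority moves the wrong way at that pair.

/d/ — plosive, sonority 1.
/h/ — fricative, sonority 2.
/n/ — nasal, sonority 3.
/d/→/h/: change +1.
/h/→/n/: change +1.
Minimum = 1.

1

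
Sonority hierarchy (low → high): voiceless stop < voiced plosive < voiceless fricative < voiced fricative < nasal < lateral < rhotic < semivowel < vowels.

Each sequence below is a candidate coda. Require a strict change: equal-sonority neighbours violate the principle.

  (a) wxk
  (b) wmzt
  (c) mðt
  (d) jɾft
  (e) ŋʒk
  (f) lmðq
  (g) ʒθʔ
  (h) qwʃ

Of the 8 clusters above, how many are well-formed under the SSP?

(a) wxk: profile 8-3-1 — obeys.
(b) wmzt: profile 8-5-4-1 — obeys.
(c) mðt: profile 5-4-1 — obeys.
(d) jɾft: profile 8-7-3-1 — obeys.
(e) ŋʒk: profile 5-4-1 — obeys.
(f) lmðq: profile 6-5-4-1 — obeys.
(g) ʒθʔ: profile 4-3-1 — obeys.
(h) qwʃ: profile 1-8-3 — violates.

7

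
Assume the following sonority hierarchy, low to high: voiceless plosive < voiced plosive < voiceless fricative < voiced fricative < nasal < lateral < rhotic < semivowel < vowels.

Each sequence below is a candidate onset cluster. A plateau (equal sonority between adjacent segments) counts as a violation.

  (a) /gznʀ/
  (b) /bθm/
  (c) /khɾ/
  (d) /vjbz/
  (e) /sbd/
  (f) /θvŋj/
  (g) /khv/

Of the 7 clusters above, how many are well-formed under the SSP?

5

(a) 2-4-5-7 → obeys
(b) 2-3-5 → obeys
(c) 1-3-7 → obeys
(d) 4-8-2-4 → violates
(e) 3-2-2 → violates
(f) 3-4-5-8 → obeys
(g) 1-3-4 → obeys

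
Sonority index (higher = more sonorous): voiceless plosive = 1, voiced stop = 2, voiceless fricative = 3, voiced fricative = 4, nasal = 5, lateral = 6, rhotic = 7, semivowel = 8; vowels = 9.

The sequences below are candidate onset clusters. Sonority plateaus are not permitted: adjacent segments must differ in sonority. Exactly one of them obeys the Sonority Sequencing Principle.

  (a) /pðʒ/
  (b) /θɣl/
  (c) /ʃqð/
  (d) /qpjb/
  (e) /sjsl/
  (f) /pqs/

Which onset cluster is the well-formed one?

(a) sonority 1-4-4: ill-formed.
(b) sonority 3-4-6: well-formed.
(c) sonority 3-1-4: ill-formed.
(d) sonority 1-1-8-2: ill-formed.
(e) sonority 3-8-3-6: ill-formed.
(f) sonority 1-1-3: ill-formed.

b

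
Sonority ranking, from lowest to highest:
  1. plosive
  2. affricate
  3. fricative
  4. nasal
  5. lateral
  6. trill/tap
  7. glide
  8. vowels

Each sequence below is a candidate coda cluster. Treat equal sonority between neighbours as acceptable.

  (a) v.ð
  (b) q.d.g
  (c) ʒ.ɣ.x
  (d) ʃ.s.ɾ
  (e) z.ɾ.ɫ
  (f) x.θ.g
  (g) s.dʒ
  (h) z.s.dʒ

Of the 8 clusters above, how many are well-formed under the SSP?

(a) 3-3 → obeys
(b) 1-1-1 → obeys
(c) 3-3-3 → obeys
(d) 3-3-6 → violates
(e) 3-6-5 → violates
(f) 3-3-1 → obeys
(g) 3-2 → obeys
(h) 3-3-2 → obeys

6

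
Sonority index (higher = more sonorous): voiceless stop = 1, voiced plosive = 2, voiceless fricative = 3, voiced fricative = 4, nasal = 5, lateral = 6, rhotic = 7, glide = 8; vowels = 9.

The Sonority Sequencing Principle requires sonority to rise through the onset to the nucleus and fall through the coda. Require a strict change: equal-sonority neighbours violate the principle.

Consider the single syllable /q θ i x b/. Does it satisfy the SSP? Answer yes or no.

yes

Onset: /q/ is a voiceless stop (sonority 1), /θ/ is a voiceless fricative (sonority 3); then the nucleus /i/ (sonority 9).
Onset profile 1-3-9 — rises to the nucleus.
Coda: /x/ is a voiceless fricative (sonority 3), /b/ is a voiced plosive (sonority 2).
Coda profile 9-3-2 — falls from the nucleus.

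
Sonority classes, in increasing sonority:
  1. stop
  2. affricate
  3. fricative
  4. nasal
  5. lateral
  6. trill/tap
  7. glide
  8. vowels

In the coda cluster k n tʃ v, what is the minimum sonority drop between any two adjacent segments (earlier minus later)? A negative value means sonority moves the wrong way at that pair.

-3

/k/ — stop, sonority 1.
/n/ — nasal, sonority 4.
/tʃ/ — affricate, sonority 2.
/v/ — fricative, sonority 3.
/k/→/n/: change -3.
/n/→/tʃ/: change +2.
/tʃ/→/v/: change -1.
Minimum = -3.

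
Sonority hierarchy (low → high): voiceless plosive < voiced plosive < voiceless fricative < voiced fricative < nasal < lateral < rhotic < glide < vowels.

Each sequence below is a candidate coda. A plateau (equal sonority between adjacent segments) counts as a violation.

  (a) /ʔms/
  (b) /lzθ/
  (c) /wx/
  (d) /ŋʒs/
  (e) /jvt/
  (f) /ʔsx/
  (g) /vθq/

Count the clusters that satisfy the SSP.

5

(a) /ʔms/: profile 1-5-3 — violates.
(b) /lzθ/: profile 6-4-3 — obeys.
(c) /wx/: profile 8-3 — obeys.
(d) /ŋʒs/: profile 5-4-3 — obeys.
(e) /jvt/: profile 8-4-1 — obeys.
(f) /ʔsx/: profile 1-3-3 — violates.
(g) /vθq/: profile 4-3-1 — obeys.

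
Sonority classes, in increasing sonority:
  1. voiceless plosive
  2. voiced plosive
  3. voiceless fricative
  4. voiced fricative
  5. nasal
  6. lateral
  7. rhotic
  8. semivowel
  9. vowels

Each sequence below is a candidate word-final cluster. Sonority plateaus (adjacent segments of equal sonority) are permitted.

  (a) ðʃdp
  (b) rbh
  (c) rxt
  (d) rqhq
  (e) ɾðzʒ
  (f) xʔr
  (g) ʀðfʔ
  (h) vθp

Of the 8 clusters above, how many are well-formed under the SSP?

5

(a) sonority 4-3-2-1: well-formed.
(b) sonority 7-2-3: ill-formed.
(c) sonority 7-3-1: well-formed.
(d) sonority 7-1-3-1: ill-formed.
(e) sonority 7-4-4-4: well-formed.
(f) sonority 3-1-7: ill-formed.
(g) sonority 7-4-3-1: well-formed.
(h) sonority 4-3-1: well-formed.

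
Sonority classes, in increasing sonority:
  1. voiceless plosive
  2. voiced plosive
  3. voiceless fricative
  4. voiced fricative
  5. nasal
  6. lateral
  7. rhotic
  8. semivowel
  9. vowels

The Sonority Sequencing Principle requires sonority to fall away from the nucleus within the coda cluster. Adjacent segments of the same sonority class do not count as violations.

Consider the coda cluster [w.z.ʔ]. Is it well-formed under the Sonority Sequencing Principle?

yes

/w/: semivowel = 8.
/z/: voiced fricative = 4.
/ʔ/: voiceless plosive = 1.
The profile 8-4-1 strictly falls, so the coda cluster satisfies the SSP.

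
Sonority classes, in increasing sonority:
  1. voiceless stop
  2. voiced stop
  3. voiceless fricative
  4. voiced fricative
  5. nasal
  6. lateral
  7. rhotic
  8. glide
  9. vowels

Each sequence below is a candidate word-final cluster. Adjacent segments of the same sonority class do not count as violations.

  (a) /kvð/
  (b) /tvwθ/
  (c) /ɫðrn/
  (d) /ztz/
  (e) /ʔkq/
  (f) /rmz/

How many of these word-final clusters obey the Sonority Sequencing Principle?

(a) sonority 1-4-4: ill-formed.
(b) sonority 1-4-8-3: ill-formed.
(c) sonority 6-4-7-5: ill-formed.
(d) sonority 4-1-4: ill-formed.
(e) sonority 1-1-1: well-formed.
(f) sonority 7-5-4: well-formed.

2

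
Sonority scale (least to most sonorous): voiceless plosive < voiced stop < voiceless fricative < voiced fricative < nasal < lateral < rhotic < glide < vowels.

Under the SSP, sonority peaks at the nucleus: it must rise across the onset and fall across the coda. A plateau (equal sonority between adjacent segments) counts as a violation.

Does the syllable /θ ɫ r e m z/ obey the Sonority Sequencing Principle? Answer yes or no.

Onset: /θ/ is a voiceless fricative (sonority 3), /ɫ/ is a lateral (sonority 6), /r/ is a rhotic (sonority 7); then the nucleus /e/ (sonority 9).
Onset profile 3-6-7-9 — rises to the nucleus.
Coda: /m/ is a nasal (sonority 5), /z/ is a voiced fricative (sonority 4).
Coda profile 9-5-4 — falls from the nucleus.

yes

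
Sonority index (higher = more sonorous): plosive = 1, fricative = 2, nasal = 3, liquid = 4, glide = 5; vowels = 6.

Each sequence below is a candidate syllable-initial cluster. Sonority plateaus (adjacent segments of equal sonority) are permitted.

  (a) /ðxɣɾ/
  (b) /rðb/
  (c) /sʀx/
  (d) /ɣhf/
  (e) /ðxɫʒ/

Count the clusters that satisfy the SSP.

(a) 2-2-2-4 → obeys
(b) 4-2-1 → violates
(c) 2-4-2 → violates
(d) 2-2-2 → obeys
(e) 2-2-4-2 → violates

2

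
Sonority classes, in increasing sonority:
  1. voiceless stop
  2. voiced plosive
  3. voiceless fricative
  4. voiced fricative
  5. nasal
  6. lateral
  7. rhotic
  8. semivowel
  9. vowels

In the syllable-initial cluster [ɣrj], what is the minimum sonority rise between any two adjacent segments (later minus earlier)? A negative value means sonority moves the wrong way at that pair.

/ɣ/ — voiced fricative, sonority 4.
/r/ — rhotic, sonority 7.
/j/ — semivowel, sonority 8.
/ɣ/→/r/: change +3.
/r/→/j/: change +1.
Minimum = 1.

1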